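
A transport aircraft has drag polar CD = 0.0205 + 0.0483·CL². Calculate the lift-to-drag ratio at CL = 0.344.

CD = 0.0205 + 0.0483 × 0.344² = 0.02622
L/D = CL/CD = 0.344 / 0.02622 = 13.1

L/D = 13.1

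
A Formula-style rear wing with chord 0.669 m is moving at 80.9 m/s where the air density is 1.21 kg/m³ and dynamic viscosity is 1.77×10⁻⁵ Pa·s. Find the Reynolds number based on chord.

Re = ρ·v·c/μ = 1.21 × 80.9 × 0.669 / (1.77×10⁻⁵) = 3.7×10^6

Re = 3.7×10^6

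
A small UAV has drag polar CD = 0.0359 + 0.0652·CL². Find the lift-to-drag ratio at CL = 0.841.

L/D = 10.3

CD = 0.0359 + 0.0652 × 0.841² = 0.08201
L/D = CL/CD = 0.841 / 0.08201 = 10.3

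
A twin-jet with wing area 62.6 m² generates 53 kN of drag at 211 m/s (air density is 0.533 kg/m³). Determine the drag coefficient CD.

From D = ½ρv²S·CD, rearranging gives CD = 2D/(ρv²S).
CD = 2 × 53000 / (0.533 × 211² × 62.6) = 0.0714

CD = 0.0714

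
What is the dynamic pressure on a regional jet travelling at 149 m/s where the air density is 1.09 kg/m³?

q = 12100 Pa

q = ½ρv² = ½ × 1.09 × 149² = 12100 Pa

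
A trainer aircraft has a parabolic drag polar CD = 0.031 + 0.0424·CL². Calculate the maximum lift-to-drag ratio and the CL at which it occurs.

For CD = CD0 + K·CL², (L/D)max occurs at CL* = √(CD0/K) and equals 1/(2√(K·CD0)).
(L/D)max = 1/(2√(0.0424 × 0.031)) = 1/(2 × 0.03625) = 13.8
CL* = √(0.031/0.0424) = 0.855

(L/D)max = 13.8, at CL = 0.855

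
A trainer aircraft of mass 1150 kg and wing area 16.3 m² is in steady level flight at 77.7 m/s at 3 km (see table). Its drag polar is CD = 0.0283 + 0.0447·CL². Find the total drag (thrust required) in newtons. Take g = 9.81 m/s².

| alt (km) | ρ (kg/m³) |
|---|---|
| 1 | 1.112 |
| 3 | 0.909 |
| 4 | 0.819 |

D = 1390 N

At 3 km, from the table: ρ = 0.909 kg/m³.
In steady level flight, lift balances weight: W = mg = 1150 × 9.81 = 11282 N.
q = ½ρv² = ½ × 0.909 × 77.7² = 2744 Pa.
CL = 2W/(ρv²S) = 2×11282/(0.909×77.7²×16.3) = 0.2522.
CD = 0.0283 + 0.0447 × 0.2522² = 0.03114.
D = q·S·CD = 2744 × 16.3 × 0.03114 = 1393 N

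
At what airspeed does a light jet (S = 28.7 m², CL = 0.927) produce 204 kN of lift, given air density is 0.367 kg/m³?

L = ½ρv²S·CL ⇒ v = √(2L/(ρ·S·CL))
v = √(2 × 2.04×10^5 / (0.367 × 28.7 × 0.927)) = √41790 = 204 m/s

v = 204 m/s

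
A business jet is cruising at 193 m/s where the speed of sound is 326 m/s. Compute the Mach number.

M = v/a = 193 / 326 = 0.592

M = 0.592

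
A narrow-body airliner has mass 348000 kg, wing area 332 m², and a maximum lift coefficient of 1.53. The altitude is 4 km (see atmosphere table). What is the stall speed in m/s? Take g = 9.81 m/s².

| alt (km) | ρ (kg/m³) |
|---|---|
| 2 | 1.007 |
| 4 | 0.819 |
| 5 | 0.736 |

V_stall = 128 m/s

At 4 km, from the table: ρ = 0.819 kg/m³.
Stall occurs when L = W at CL,max. W = mg = 348000 × 9.81 = 3.414×10^6 N.
From L = ½ρV²S·CL,max = W: V_stall = √(2W/(ρSCL,max)) = √(2·3.414×10^6/(0.819·332·1.53))
V_stall = √16410 = 128 m/s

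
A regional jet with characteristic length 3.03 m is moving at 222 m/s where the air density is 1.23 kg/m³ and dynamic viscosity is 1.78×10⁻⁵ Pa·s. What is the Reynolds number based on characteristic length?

Re = 4.65×10^7

Re = ρ·v·c/μ = 1.23 × 222 × 3.03 / (1.78×10⁻⁵) = 4.65×10^7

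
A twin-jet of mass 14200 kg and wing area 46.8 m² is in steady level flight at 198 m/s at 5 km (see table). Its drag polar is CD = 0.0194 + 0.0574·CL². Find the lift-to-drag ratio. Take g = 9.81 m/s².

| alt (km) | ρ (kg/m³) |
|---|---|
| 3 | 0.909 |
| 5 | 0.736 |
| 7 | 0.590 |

L/D = 9.45

At 5 km, from the table: ρ = 0.736 kg/m³.
Level flight ⇒ L = W = m·g = 14200 × 9.81 = 1.393×10^5 N.
Dynamic pressure q = 0.5 × 0.736 × 198² = 14430 Pa.
CL = W/(q·S) = 1.393×10^5 / (14430 × 46.8) = 0.2063.
CD = 0.0194 + 0.0574 × 0.2063² = 0.02184.
L/D = CL/CD = 0.2063 / 0.02184 = 9.45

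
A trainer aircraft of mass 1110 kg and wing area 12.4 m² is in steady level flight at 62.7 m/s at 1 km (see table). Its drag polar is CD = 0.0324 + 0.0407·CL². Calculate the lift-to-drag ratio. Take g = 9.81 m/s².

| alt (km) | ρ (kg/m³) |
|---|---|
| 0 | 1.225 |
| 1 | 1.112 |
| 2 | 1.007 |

L/D = 10.3

At 1 km, from the table: ρ = 1.112 kg/m³.
In steady level flight, lift balances weight: W = mg = 1110 × 9.81 = 10889 N.
q = ½ρv² = ½ × 1.112 × 62.7² = 2186 Pa.
CL = W/(q·S) = 10889 / (2186 × 12.4) = 0.4018.
CD = 0.0324 + 0.0407 × 0.4018² = 0.03897.
L/D = CL/CD = 0.4018 / 0.03897 = 10.3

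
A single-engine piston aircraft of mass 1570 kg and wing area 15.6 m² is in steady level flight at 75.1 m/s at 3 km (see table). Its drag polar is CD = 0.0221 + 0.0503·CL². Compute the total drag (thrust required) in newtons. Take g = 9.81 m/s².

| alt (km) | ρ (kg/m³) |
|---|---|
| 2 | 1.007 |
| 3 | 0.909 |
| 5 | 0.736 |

At 3 km, from the table: ρ = 0.909 kg/m³.
Level flight ⇒ L = W = m·g = 1570 × 9.81 = 15402 N.
Dynamic pressure q = 0.5 × 0.909 × 75.1² = 2563 Pa.
Required CL = L/(qS) = 15402/(2563·15.6) = 0.3852.
CD = 0.0221 + 0.0503 × 0.3852² = 0.02956.
D = q·S·CD = 2563 × 15.6 × 0.02956 = 1182 N

D = 1180 N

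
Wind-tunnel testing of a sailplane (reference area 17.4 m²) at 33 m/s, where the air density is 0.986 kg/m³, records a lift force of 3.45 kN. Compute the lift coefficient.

From L = ½ρv²S·CL, rearranging gives CL = 2L/(ρv²S).
CL = 2 × 3450 / (0.986 × 33² × 17.4) = 0.369

CL = 0.369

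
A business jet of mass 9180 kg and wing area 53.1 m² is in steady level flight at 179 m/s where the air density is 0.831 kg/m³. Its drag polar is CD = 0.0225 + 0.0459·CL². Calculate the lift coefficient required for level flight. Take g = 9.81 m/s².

Level flight ⇒ L = W = m·g = 9180 × 9.81 = 90056 N.
q = ½ρv² = ½ × 0.831 × 179² = 13310 Pa.
Required CL = L/(qS) = 90056/(13310·53.1) = 0.1274.

CL = 0.127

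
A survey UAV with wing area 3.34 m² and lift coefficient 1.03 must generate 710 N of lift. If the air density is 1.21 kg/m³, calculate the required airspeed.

L = ½ρv²S·CL ⇒ v = √(2L/(ρ·S·CL))
v = √(2 × 710 / (1.21 × 3.34 × 1.03)) = √341.1 = 18.5 m/s

v = 18.5 m/s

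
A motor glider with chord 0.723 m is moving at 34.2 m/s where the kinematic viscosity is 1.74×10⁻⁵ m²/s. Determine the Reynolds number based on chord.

Re = 1.42×10^6

Re = v·c/ν = 34.2 × 0.723 / (1.74×10⁻⁵) = 1.42×10^6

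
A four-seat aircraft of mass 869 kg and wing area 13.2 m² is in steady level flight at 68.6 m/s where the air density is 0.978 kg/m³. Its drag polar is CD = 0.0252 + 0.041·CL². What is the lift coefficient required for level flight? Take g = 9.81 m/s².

CL = 0.281

Level flight ⇒ L = W = m·g = 869 × 9.81 = 8524.9 N.
q = ½ρv² = ½ × 0.978 × 68.6² = 2301 Pa.
Required CL = L/(qS) = 8524.9/(2301·13.2) = 0.2806.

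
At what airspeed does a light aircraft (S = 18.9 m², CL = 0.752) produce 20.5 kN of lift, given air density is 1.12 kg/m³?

v = 50.8 m/s

L = ½ρv²S·CL ⇒ v = √(2L/(ρ·S·CL))
v = √(2 × 20500 / (1.12 × 18.9 × 0.752)) = √2576 = 50.8 m/s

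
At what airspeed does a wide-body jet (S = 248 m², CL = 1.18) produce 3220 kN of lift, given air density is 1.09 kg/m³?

L = ½ρv²S·CL ⇒ v = √(2L/(ρ·S·CL))
v = √(2 × 3.22×10^6 / (1.09 × 248 × 1.18)) = √20190 = 142 m/s

v = 142 m/s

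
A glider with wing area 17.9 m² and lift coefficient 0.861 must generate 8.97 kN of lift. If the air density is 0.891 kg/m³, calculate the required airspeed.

v = 36.1 m/s

L = ½ρv²S·CL ⇒ v = √(2L/(ρ·S·CL))
v = √(2 × 8970 / (0.891 × 17.9 × 0.861)) = √1306 = 36.1 m/s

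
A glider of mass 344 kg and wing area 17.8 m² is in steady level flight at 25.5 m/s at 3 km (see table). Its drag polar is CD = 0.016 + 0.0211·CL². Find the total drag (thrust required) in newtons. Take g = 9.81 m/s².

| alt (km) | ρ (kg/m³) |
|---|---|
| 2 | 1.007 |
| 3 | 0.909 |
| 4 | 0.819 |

At 3 km, from the table: ρ = 0.909 kg/m³.
Level flight ⇒ L = W = m·g = 344 × 9.81 = 3374.6 N.
q = ½ρv² = ½ × 0.909 × 25.5² = 295.5 Pa.
CL = W/(q·S) = 3374.6 / (295.5 × 17.8) = 0.6415.
CD = 0.016 + 0.0211 × 0.6415² = 0.02468.
D = q·S·CD = 295.5 × 17.8 × 0.02468 = 129.8 N

D = 130 N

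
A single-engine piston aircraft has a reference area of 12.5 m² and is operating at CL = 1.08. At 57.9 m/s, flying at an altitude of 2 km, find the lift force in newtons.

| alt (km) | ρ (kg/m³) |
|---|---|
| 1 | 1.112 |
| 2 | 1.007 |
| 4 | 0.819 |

At 2 km, from the table: ρ = 1.007 kg/m³.
Dynamic pressure q = ½ρv² = ½ × 1.007 × 57.9² = 1688 Pa.
L = q·S·CL = 1688 × 12.5 × 1.08 = 22800 N ≈ 22.8 kN

L = 22800 N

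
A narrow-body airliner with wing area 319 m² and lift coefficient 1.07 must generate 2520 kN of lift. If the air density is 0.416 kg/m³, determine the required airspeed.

v = 188 m/s

L = ½ρv²S·CL ⇒ v = √(2L/(ρ·S·CL))
v = √(2 × 2.52×10^6 / (0.416 × 319 × 1.07)) = √35490 = 188 m/s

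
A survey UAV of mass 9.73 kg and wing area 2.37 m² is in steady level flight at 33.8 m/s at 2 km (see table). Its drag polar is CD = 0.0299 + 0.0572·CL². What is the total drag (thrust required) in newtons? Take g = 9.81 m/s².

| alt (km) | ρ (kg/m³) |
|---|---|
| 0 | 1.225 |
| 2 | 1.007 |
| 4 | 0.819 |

At 2 km, from the table: ρ = 1.007 kg/m³.
Weight W = mg = 9.73 × 9.81 = 95.451 N; in level flight L = W.
q = ½ρv² = ½ × 1.007 × 33.8² = 575.2 Pa.
CL = 2W/(ρv²S) = 2×95.451/(1.007×33.8²×2.37) = 0.07002.
CD = 0.0299 + 0.0572 × 0.07002² = 0.03018.
D = q·S·CD = 575.2 × 2.37 × 0.03018 = 41.14 N

D = 41.1 N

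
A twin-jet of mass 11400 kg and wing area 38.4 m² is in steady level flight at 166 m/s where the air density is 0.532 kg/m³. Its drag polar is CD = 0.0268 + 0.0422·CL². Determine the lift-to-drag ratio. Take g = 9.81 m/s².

Level flight ⇒ L = W = m·g = 11400 × 9.81 = 1.1183×10^5 N.
q = ½ρv² = ½ × 0.532 × 166² = 7330 Pa.
Required CL = L/(qS) = 1.1183×10^5/(7330·38.4) = 0.3973.
CD = 0.0268 + 0.0422 × 0.3973² = 0.03346.
L/D = CL/CD = 0.3973 / 0.03346 = 11.9

L/D = 11.9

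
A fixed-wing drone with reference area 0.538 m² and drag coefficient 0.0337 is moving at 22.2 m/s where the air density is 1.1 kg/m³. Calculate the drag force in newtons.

D = 4.91 N

Dynamic pressure q = ½ρv² = ½ × 1.1 × 22.2² = 271.1 Pa.
D = q·S·CD = 271.1 × 0.538 × 0.0337 = 4.91 N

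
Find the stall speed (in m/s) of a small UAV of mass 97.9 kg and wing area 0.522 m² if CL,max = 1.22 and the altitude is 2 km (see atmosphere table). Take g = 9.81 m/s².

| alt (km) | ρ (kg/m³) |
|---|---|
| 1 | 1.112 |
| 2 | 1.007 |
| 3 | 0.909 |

V_stall = 54.7 m/s

At 2 km, from the table: ρ = 1.007 kg/m³.
Stall occurs when L = W at CL,max. W = mg = 97.9 × 9.81 = 960.4 N.
From L = ½ρV²S·CL,max = W: V_stall = √(2W/(ρSCL,max)) = √(2·960.4/(1.007·0.522·1.22))
V_stall = √2995 = 54.7 m/s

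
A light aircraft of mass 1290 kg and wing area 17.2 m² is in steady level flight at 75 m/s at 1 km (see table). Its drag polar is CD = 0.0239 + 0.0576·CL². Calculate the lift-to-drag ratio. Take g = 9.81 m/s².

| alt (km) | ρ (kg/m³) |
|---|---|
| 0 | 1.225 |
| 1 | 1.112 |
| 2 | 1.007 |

L/D = 8.68

At 1 km, from the table: ρ = 1.112 kg/m³.
In steady level flight, lift balances weight: W = mg = 1290 × 9.81 = 12655 N.
q = ½ρv² = ½ × 1.112 × 75² = 3128 Pa.
Required CL = L/(qS) = 12655/(3128·17.2) = 0.2353.
CD = 0.0239 + 0.0576 × 0.2353² = 0.02709.
L/D = CL/CD = 0.2353 / 0.02709 = 8.68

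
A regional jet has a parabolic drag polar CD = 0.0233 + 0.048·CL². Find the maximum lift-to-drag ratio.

For CD = CD0 + K·CL², (L/D)max occurs at CL* = √(CD0/K) and equals 1/(2√(K·CD0)).
(L/D)max = 1/(2√(0.048 × 0.0233)) = 1/(2 × 0.03344) = 15

(L/D)max = 15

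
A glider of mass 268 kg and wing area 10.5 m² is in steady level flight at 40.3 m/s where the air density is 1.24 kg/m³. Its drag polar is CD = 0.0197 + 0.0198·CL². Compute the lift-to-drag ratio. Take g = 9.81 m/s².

Weight W = mg = 268 × 9.81 = 2629.1 N; in level flight L = W.
Dynamic pressure q = 0.5 × 1.24 × 40.3² = 1007 Pa.
Required CL = L/(qS) = 2629.1/(1007·10.5) = 0.2487.
CD = 0.0197 + 0.0198 × 0.2487² = 0.02092.
L/D = CL/CD = 0.2487 / 0.02092 = 11.9

L/D = 11.9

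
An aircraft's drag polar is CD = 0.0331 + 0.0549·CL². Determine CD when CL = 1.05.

CD = 0.0331 + 0.0549 × 1.05² = 0.0331 + 0.06053 = 0.0936

CD = 0.0936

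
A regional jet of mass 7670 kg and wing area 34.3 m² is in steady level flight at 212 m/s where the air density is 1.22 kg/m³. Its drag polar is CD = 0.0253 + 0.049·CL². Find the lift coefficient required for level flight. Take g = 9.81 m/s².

Weight W = mg = 7670 × 9.81 = 75243 N; in level flight L = W.
Dynamic pressure q = 0.5 × 1.22 × 212² = 27420 Pa.
Required CL = L/(qS) = 75243/(27420·34.3) = 0.08001.

CL = 0.08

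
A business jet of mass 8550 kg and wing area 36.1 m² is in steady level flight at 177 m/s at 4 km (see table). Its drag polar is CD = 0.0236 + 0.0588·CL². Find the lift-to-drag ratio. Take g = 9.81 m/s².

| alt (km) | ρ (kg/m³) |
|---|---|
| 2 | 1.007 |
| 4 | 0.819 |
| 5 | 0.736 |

At 4 km, from the table: ρ = 0.819 kg/m³.
Weight W = mg = 8550 × 9.81 = 83876 N; in level flight L = W.
q = ½ρv² = ½ × 0.819 × 177² = 12830 Pa.
CL = W/(q·S) = 83876 / (12830 × 36.1) = 0.1811.
CD = 0.0236 + 0.0588 × 0.1811² = 0.02553.
L/D = CL/CD = 0.1811 / 0.02553 = 7.09

L/D = 7.09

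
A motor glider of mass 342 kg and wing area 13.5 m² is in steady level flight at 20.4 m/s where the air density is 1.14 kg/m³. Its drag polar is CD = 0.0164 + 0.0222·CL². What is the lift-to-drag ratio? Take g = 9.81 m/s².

L/D = 25.7

Level flight ⇒ L = W = m·g = 342 × 9.81 = 3355 N.
Dynamic pressure q = 0.5 × 1.14 × 20.4² = 237.2 Pa.
CL = 2W/(ρv²S) = 2×3355/(1.14×20.4²×13.5) = 1.048.
CD = 0.0164 + 0.0222 × 1.048² = 0.04077.
L/D = CL/CD = 1.048 / 0.04077 = 25.7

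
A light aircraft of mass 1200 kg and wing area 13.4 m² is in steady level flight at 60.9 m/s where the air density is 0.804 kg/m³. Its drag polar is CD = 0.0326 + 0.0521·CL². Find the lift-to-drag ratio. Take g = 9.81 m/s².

L/D = 11.6

In steady level flight, lift balances weight: W = mg = 1200 × 9.81 = 11772 N.
Dynamic pressure q = 0.5 × 0.804 × 60.9² = 1491 Pa.
CL = W/(q·S) = 11772 / (1491 × 13.4) = 0.5892.
CD = 0.0326 + 0.0521 × 0.5892² = 0.05069.
L/D = CL/CD = 0.5892 / 0.05069 = 11.6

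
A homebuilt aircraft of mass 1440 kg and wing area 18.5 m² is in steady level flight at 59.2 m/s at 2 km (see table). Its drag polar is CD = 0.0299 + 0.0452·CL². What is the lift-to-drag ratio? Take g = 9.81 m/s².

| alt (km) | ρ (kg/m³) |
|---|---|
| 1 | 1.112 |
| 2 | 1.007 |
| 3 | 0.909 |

L/D = 11.3

At 2 km, from the table: ρ = 1.007 kg/m³.
Level flight ⇒ L = W = m·g = 1440 × 9.81 = 14126 N.
q = ½ρv² = ½ × 1.007 × 59.2² = 1765 Pa.
CL = W/(q·S) = 14126 / (1765 × 18.5) = 0.4327.
CD = 0.0299 + 0.0452 × 0.4327² = 0.03836.
L/D = CL/CD = 0.4327 / 0.03836 = 11.3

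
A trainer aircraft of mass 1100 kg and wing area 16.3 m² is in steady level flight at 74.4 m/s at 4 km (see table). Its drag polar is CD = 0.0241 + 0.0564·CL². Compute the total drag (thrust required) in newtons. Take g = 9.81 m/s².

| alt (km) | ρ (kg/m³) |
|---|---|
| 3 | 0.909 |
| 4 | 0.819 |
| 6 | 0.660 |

D = 1070 N

At 4 km, from the table: ρ = 0.819 kg/m³.
In steady level flight, lift balances weight: W = mg = 1100 × 9.81 = 10791 N.
Dynamic pressure q = 0.5 × 0.819 × 74.4² = 2267 Pa.
CL = W/(q·S) = 10791 / (2267 × 16.3) = 0.2921.
CD = 0.0241 + 0.0564 × 0.2921² = 0.02891.
D = q·S·CD = 2267 × 16.3 × 0.02891 = 1068 N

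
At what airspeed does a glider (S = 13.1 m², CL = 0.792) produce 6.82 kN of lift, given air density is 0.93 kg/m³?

v = 37.6 m/s

L = ½ρv²S·CL ⇒ v = √(2L/(ρ·S·CL))
v = √(2 × 6820 / (0.93 × 13.1 × 0.792)) = √1414 = 37.6 m/s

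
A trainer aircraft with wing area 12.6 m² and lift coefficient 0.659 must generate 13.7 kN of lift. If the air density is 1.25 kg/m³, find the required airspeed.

v = 51.4 m/s

L = ½ρv²S·CL ⇒ v = √(2L/(ρ·S·CL))
v = √(2 × 13700 / (1.25 × 12.6 × 0.659)) = √2640 = 51.4 m/s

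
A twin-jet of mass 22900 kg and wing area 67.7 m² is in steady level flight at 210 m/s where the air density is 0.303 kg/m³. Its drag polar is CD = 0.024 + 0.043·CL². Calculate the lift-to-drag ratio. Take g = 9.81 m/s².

In steady level flight, lift balances weight: W = mg = 22900 × 9.81 = 2.2465×10^5 N.
q = ½ρv² = ½ × 0.303 × 210² = 6681 Pa.
Required CL = L/(qS) = 2.2465×10^5/(6681·67.7) = 0.4967.
CD = 0.024 + 0.043 × 0.4967² = 0.03461.
L/D = CL/CD = 0.4967 / 0.03461 = 14.4

L/D = 14.4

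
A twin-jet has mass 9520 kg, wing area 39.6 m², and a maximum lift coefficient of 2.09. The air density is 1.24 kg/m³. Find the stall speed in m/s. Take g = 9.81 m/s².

At stall, lift equals weight: L = W = m·g = 9520 × 9.81 = 93390 N.
V_stall = √(2W/(ρ·S·CL,max)) = √(2 × 93390 / (1.24 × 39.6 × 2.09))
V_stall = √1820 = 42.7 m/s

V_stall = 42.7 m/s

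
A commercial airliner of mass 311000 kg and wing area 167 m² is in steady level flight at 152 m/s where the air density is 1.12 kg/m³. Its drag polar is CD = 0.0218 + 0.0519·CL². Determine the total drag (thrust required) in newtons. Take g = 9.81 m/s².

D = 2.71×10^5 N

Weight W = mg = 311000 × 9.81 = 3.0509×10^6 N; in level flight L = W.
Dynamic pressure q = 0.5 × 1.12 × 152² = 12940 Pa.
CL = 2W/(ρv²S) = 2×3.0509×10^6/(1.12×152²×167) = 1.412.
CD = 0.0218 + 0.0519 × 1.412² = 0.1253.
D = q·S·CD = 12940 × 167 × 0.1253 = 2.707×10^5 N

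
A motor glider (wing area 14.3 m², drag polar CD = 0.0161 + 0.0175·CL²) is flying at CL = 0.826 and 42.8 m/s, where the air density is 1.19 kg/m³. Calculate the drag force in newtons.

CD = 0.0161 + 0.0175 × 0.826² = 0.02804
D = ½ρv²S·CD = ½ × 1.19 × 42.8² × 14.3 × 0.02804 = 437 N

D = 437 N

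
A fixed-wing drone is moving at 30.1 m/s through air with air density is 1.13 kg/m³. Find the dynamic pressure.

q = ½ρv² = ½ × 1.13 × 30.1² = 512 Pa

q = 512 Pa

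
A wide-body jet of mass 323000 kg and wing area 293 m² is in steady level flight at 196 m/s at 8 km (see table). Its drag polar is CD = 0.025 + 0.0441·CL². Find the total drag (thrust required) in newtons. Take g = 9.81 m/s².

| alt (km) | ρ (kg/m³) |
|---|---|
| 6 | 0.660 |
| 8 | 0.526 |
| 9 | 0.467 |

At 8 km, from the table: ρ = 0.526 kg/m³.
In steady level flight, lift balances weight: W = mg = 323000 × 9.81 = 3.1686×10^6 N.
q = ½ρv² = ½ × 0.526 × 196² = 10100 Pa.
Required CL = L/(qS) = 3.1686×10^6/(10100·293) = 1.07.
CD = 0.025 + 0.0441 × 1.07² = 0.07553.
D = q·S·CD = 10100 × 293 × 0.07553 = 2.236×10^5 N

D = 2.24×10^5 N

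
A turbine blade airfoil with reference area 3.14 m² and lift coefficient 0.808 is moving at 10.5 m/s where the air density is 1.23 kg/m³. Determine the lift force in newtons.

Dynamic pressure q = ½ρv² = ½ × 1.23 × 10.5² = 67.8 Pa.
L = q·S·CL = 67.8 × 3.14 × 0.808 = 172 N

L = 172 N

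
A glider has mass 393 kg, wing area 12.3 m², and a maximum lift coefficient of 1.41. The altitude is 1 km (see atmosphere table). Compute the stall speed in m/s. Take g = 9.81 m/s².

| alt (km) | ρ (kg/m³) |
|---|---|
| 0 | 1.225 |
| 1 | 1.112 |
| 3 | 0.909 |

At 1 km, from the table: ρ = 1.112 kg/m³.
Stall occurs when L = W at CL,max. W = mg = 393 × 9.81 = 3855 N.
V_stall = √(2W/(ρ·S·CL,max)) = √(2 × 3855 / (1.112 × 12.3 × 1.41))
V_stall = √399.8 = 20 m/s

V_stall = 20 m/s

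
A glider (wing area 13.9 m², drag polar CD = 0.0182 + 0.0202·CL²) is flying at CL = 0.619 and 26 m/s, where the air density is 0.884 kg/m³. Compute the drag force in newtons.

CD = 0.0182 + 0.0202 × 0.619² = 0.02594
D = ½ρv²S·CD = ½ × 0.884 × 26² × 13.9 × 0.02594 = 108 N

D = 108 N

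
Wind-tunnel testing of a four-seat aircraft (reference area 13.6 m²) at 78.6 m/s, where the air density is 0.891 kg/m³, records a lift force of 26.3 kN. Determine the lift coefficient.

CL = 0.703

From L = ½ρv²S·CL, rearranging gives CL = 2L/(ρv²S).
CL = 2 × 26300 / (0.891 × 78.6² × 13.6) = 0.703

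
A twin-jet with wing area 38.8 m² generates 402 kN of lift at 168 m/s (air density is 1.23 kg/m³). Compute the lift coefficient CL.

From L = ½ρv²S·CL, rearranging gives CL = 2L/(ρv²S).
CL = 2 × 4.02×10^5 / (1.23 × 168² × 38.8) = 0.597

CL = 0.597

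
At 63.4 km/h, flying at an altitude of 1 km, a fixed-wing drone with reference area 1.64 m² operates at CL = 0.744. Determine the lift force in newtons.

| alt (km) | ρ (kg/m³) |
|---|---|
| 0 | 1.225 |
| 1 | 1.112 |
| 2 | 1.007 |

L = 210 N

At 1 km, from the table: ρ = 1.112 kg/m³.
Convert speed: v = 63.4 km/h ÷ 3.6 = 17.61 m/s.
Dynamic pressure q = ½ρv² = ½ × 1.112 × 17.61² = 172.4 Pa.
L = q·S·CL = 172.4 × 1.64 × 0.744 = 210 N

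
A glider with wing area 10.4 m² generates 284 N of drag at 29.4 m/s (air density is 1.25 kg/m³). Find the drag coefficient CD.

CD = 0.0505

From D = ½ρv²S·CD, rearranging gives CD = 2D/(ρv²S).
CD = 2 × 284 / (1.25 × 29.4² × 10.4) = 0.0505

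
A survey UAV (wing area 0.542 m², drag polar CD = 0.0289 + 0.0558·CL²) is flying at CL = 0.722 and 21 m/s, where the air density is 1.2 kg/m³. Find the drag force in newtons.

CD = 0.0289 + 0.0558 × 0.722² = 0.05799
D = ½ρv²S·CD = ½ × 1.2 × 21² × 0.542 × 0.05799 = 8.32 N

D = 8.32 N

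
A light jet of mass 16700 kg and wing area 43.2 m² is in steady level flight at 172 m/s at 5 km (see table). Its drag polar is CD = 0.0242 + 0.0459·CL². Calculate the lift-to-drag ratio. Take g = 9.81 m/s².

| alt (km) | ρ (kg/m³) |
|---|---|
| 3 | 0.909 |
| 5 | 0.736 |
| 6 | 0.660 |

At 5 km, from the table: ρ = 0.736 kg/m³.
Weight W = mg = 16700 × 9.81 = 1.6383×10^5 N; in level flight L = W.
Dynamic pressure q = 0.5 × 0.736 × 172² = 10890 Pa.
CL = 2W/(ρv²S) = 2×1.6383×10^5/(0.736×172²×43.2) = 0.3483.
CD = 0.0242 + 0.0459 × 0.3483² = 0.02977.
L/D = CL/CD = 0.3483 / 0.02977 = 11.7

L/D = 11.7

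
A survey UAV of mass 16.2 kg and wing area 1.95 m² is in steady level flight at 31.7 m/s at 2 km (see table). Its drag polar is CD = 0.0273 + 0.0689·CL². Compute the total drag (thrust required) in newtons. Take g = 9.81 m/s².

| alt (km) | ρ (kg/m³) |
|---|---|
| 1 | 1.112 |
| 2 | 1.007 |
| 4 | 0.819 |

D = 28.7 N

At 2 km, from the table: ρ = 1.007 kg/m³.
In steady level flight, lift balances weight: W = mg = 16.2 × 9.81 = 158.92 N.
Dynamic pressure q = 0.5 × 1.007 × 31.7² = 506 Pa.
Required CL = L/(qS) = 158.92/(506·1.95) = 0.1611.
CD = 0.0273 + 0.0689 × 0.1611² = 0.02909.
D = q·S·CD = 506 × 1.95 × 0.02909 = 28.7 N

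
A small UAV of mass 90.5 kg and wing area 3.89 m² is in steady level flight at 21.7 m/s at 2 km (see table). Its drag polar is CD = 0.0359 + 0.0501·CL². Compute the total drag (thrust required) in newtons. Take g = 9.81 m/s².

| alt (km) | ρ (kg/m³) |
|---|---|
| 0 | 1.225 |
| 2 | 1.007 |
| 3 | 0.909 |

D = 75.9 N

At 2 km, from the table: ρ = 1.007 kg/m³.
In steady level flight, lift balances weight: W = mg = 90.5 × 9.81 = 887.81 N.
q = ½ρv² = ½ × 1.007 × 21.7² = 237.1 Pa.
CL = W/(q·S) = 887.81 / (237.1 × 3.89) = 0.9626.
CD = 0.0359 + 0.0501 × 0.9626² = 0.08232.
D = q·S·CD = 237.1 × 3.89 × 0.08232 = 75.93 N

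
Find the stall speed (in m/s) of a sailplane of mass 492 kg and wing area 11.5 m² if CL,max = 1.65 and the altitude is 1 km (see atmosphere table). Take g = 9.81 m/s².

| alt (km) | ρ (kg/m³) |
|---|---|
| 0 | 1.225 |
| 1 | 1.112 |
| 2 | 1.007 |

V_stall = 21.4 m/s

At 1 km, from the table: ρ = 1.112 kg/m³.
At stall, lift equals weight: L = W = m·g = 492 × 9.81 = 4827 N.
From L = ½ρV²S·CL,max = W: V_stall = √(2W/(ρSCL,max)) = √(2·4827/(1.112·11.5·1.65))
V_stall = √457.5 = 21.4 m/s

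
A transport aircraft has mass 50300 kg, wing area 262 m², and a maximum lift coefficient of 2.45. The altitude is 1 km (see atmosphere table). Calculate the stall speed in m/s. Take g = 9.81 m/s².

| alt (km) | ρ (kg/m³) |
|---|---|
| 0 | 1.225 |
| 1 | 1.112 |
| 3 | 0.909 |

V_stall = 37.2 m/s

At 1 km, from the table: ρ = 1.112 kg/m³.
Weight W = mg = 50300 × 9.81 = 4.934×10^5 N.
V_stall = √(2W/(ρ·S·CL,max)) = √(2 × 4.934×10^5 / (1.112 × 262 × 2.45))
V_stall = √1383 = 37.2 m/s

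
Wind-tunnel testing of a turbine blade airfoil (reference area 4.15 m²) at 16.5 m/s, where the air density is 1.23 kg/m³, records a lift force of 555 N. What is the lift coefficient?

CL = 0.799

From L = ½ρv²S·CL, rearranging gives CL = 2L/(ρv²S).
CL = 2 × 555 / (1.23 × 16.5² × 4.15) = 0.799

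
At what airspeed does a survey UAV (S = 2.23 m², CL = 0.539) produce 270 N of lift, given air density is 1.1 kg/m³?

v = 20.2 m/s

L = ½ρv²S·CL ⇒ v = √(2L/(ρ·S·CL))
v = √(2 × 270 / (1.1 × 2.23 × 0.539)) = √408.4 = 20.2 m/s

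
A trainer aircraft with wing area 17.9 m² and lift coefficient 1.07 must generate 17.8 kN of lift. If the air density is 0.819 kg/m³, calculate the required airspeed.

v = 47.6 m/s

L = ½ρv²S·CL ⇒ v = √(2L/(ρ·S·CL))
v = √(2 × 17800 / (0.819 × 17.9 × 1.07)) = √2269 = 47.6 m/s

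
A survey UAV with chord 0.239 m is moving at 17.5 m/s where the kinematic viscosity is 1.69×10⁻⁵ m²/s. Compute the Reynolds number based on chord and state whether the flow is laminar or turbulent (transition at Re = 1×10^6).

Re = 2.47×10^5 (laminar)

Re = v·c/ν = 17.5 × 0.239 / (1.69×10⁻⁵) = 2.47×10^5
Since 2.47×10^5 < 1×10^6, the flow is laminar.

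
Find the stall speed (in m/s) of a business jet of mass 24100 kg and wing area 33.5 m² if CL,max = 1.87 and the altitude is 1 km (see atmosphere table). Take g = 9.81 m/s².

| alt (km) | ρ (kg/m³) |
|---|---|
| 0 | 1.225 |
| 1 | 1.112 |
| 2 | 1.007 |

At 1 km, from the table: ρ = 1.112 kg/m³.
At stall, lift equals weight: L = W = m·g = 24100 × 9.81 = 2.364×10^5 N.
V_stall = √(2W/(ρ·S·CL,max)) = √(2 × 2.364×10^5 / (1.112 × 33.5 × 1.87))
V_stall = √6788 = 82.4 m/s

V_stall = 82.4 m/s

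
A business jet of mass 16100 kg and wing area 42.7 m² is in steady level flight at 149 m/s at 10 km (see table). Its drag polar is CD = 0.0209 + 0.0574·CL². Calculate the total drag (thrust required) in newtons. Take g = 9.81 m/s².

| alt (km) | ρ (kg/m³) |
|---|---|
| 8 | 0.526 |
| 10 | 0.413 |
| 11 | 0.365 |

At 10 km, from the table: ρ = 0.413 kg/m³.
Weight W = mg = 16100 × 9.81 = 1.5794×10^5 N; in level flight L = W.
Dynamic pressure q = 0.5 × 0.413 × 149² = 4585 Pa.
CL = 2W/(ρv²S) = 2×1.5794×10^5/(0.413×149²×42.7) = 0.8068.
CD = 0.0209 + 0.0574 × 0.8068² = 0.05826.
D = q·S·CD = 4585 × 42.7 × 0.05826 = 11410 N

D = 11400 N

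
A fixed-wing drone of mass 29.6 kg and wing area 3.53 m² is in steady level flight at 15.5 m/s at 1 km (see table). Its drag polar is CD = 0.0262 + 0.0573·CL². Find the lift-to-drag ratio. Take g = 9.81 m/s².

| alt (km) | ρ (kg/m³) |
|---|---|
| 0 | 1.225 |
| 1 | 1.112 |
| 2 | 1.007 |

L/D = 12.8

At 1 km, from the table: ρ = 1.112 kg/m³.
Level flight ⇒ L = W = m·g = 29.6 × 9.81 = 290.38 N.
Dynamic pressure q = 0.5 × 1.112 × 15.5² = 133.6 Pa.
CL = W/(q·S) = 290.38 / (133.6 × 3.53) = 0.6158.
CD = 0.0262 + 0.0573 × 0.6158² = 0.04793.
L/D = CL/CD = 0.6158 / 0.04793 = 12.8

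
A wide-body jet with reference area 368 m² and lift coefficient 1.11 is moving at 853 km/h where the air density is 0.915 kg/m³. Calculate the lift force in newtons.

Convert speed: v = 853 km/h ÷ 3.6 = 236.9 m/s.
Dynamic pressure q = ½ρv² = ½ × 0.915 × 236.9² = 25690 Pa.
L = q·S·CL = 25690 × 368 × 1.11 = 1.05×10^7 N ≈ 10500 kN

L = 1.05×10^7 N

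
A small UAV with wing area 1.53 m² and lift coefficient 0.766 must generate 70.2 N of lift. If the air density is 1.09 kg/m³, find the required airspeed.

v = 10.5 m/s

L = ½ρv²S·CL ⇒ v = √(2L/(ρ·S·CL))
v = √(2 × 70.2 / (1.09 × 1.53 × 0.766)) = √109.9 = 10.5 m/s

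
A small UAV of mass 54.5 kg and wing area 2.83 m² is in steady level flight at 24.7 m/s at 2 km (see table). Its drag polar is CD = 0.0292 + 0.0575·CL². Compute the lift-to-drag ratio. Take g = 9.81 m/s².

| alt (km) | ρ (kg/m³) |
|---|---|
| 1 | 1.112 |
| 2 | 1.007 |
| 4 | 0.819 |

At 2 km, from the table: ρ = 1.007 kg/m³.
Level flight ⇒ L = W = m·g = 54.5 × 9.81 = 534.64 N.
Dynamic pressure q = 0.5 × 1.007 × 24.7² = 307.2 Pa.
CL = 2W/(ρv²S) = 2×534.64/(1.007×24.7²×2.83) = 0.615.
CD = 0.0292 + 0.0575 × 0.615² = 0.05095.
L/D = CL/CD = 0.615 / 0.05095 = 12.1

L/D = 12.1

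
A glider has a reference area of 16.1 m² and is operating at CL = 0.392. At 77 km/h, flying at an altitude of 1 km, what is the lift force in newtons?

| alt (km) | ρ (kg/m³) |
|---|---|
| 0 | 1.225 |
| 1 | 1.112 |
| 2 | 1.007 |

L = 1610 N

At 1 km, from the table: ρ = 1.112 kg/m³.
Convert speed: v = 77 km/h ÷ 3.6 = 21.39 m/s.
Dynamic pressure q = ½ρv² = ½ × 1.112 × 21.39² = 254.4 Pa.
L = q·S·CL = 254.4 × 16.1 × 0.392 = 1610 N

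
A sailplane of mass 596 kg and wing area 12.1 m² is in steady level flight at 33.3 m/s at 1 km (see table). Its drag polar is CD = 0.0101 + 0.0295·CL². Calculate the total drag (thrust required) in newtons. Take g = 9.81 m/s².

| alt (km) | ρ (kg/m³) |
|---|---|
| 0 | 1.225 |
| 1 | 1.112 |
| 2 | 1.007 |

D = 211 N

At 1 km, from the table: ρ = 1.112 kg/m³.
Level flight ⇒ L = W = m·g = 596 × 9.81 = 5846.8 N.
Dynamic pressure q = 0.5 × 1.112 × 33.3² = 616.5 Pa.
CL = 2W/(ρv²S) = 2×5846.8/(1.112×33.3²×12.1) = 0.7837.
CD = 0.0101 + 0.0295 × 0.7837² = 0.02822.
D = q·S·CD = 616.5 × 12.1 × 0.02822 = 210.5 N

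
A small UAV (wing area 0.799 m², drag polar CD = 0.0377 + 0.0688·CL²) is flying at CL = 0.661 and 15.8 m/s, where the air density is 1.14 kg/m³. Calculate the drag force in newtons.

D = 7.7 N

CD = 0.0377 + 0.0688 × 0.661² = 0.06776
D = ½ρv²S·CD = ½ × 1.14 × 15.8² × 0.799 × 0.06776 = 7.7 N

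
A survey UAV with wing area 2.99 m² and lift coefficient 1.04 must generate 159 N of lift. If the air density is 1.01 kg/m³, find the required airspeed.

v = 10.1 m/s

L = ½ρv²S·CL ⇒ v = √(2L/(ρ·S·CL))
v = √(2 × 159 / (1.01 × 2.99 × 1.04)) = √101.3 = 10.1 m/s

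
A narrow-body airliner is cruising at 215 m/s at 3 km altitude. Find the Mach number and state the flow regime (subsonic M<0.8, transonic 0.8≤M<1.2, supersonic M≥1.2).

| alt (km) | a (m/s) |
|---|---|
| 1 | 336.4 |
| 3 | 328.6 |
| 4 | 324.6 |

M = 0.654 (subsonic)

At 3 km, from the table: a = 328.6 m/s.
M = v/a = 215 / 328.6 = 0.654
M = 0.654 → subsonic.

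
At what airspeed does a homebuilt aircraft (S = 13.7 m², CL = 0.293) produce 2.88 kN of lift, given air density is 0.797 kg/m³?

v = 42.4 m/s

L = ½ρv²S·CL ⇒ v = √(2L/(ρ·S·CL))
v = √(2 × 2880 / (0.797 × 13.7 × 0.293)) = √1800 = 42.4 m/s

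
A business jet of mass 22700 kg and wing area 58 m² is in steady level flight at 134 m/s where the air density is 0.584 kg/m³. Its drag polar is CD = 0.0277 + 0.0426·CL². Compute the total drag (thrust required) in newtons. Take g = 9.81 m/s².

Level flight ⇒ L = W = m·g = 22700 × 9.81 = 2.2269×10^5 N.
q = ½ρv² = ½ × 0.584 × 134² = 5243 Pa.
Required CL = L/(qS) = 2.2269×10^5/(5243·58) = 0.7323.
CD = 0.0277 + 0.0426 × 0.7323² = 0.05054.
D = q·S·CD = 5243 × 58 × 0.05054 = 15370 N

D = 15400 N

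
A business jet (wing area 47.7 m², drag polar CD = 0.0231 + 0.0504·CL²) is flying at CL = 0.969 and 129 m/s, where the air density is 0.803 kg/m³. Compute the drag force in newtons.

CD = 0.0231 + 0.0504 × 0.969² = 0.07042
D = ½ρv²S·CD = ½ × 0.803 × 129² × 47.7 × 0.07042 = 22400 N

D = 22400 N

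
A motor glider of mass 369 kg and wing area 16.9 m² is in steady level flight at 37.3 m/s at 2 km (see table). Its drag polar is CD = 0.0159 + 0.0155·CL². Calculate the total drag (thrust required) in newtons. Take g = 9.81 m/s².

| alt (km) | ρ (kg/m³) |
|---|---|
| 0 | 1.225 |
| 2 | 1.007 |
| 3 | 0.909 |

At 2 km, from the table: ρ = 1.007 kg/m³.
Level flight ⇒ L = W = m·g = 369 × 9.81 = 3619.9 N.
Dynamic pressure q = 0.5 × 1.007 × 37.3² = 700.5 Pa.
CL = 2W/(ρv²S) = 2×3619.9/(1.007×37.3²×16.9) = 0.3058.
CD = 0.0159 + 0.0155 × 0.3058² = 0.01735.
D = q·S·CD = 700.5 × 16.9 × 0.01735 = 205.4 N

D = 205 N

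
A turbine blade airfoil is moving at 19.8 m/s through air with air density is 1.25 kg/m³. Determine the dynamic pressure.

q = ½ρv² = ½ × 1.25 × 19.8² = 245 Pa

q = 245 Pa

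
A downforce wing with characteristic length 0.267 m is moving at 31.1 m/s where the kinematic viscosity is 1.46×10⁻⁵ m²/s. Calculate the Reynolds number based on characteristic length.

Re = 5.69×10^5

Re = v·c/ν = 31.1 × 0.267 / (1.46×10⁻⁵) = 5.69×10^5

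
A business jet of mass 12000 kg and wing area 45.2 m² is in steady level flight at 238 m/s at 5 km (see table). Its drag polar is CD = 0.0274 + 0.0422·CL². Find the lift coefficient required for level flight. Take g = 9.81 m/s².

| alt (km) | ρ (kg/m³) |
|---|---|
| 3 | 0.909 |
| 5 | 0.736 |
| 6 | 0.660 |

At 5 km, from the table: ρ = 0.736 kg/m³.
Weight W = mg = 12000 × 9.81 = 1.1772×10^5 N; in level flight L = W.
Dynamic pressure q = 0.5 × 0.736 × 238² = 20840 Pa.
CL = 2W/(ρv²S) = 2×1.1772×10^5/(0.736×238²×45.2) = 0.1249.

CL = 0.125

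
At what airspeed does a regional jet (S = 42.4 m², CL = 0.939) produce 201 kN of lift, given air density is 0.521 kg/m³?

L = ½ρv²S·CL ⇒ v = √(2L/(ρ·S·CL))
v = √(2 × 2.01×10^5 / (0.521 × 42.4 × 0.939)) = √19380 = 139 m/s

v = 139 m/s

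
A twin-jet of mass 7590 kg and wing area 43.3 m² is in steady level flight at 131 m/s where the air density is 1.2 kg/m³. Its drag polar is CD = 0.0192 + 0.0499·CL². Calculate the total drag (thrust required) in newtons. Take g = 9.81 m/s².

D = 9180 N

Weight W = mg = 7590 × 9.81 = 74458 N; in level flight L = W.
q = ½ρv² = ½ × 1.2 × 131² = 10300 Pa.
CL = 2W/(ρv²S) = 2×74458/(1.2×131²×43.3) = 0.167.
CD = 0.0192 + 0.0499 × 0.167² = 0.02059.
D = q·S·CD = 10300 × 43.3 × 0.02059 = 9181 N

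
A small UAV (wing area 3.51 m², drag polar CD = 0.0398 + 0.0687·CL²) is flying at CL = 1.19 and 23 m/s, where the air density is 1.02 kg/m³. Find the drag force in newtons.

D = 130 N

CD = 0.0398 + 0.0687 × 1.19² = 0.1371
D = ½ρv²S·CD = ½ × 1.02 × 23² × 3.51 × 0.1371 = 130 N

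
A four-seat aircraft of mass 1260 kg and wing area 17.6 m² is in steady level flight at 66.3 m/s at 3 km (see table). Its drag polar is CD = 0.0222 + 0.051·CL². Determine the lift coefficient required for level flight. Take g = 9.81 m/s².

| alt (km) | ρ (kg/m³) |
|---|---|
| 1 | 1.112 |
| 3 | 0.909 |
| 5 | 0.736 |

CL = 0.352

At 3 km, from the table: ρ = 0.909 kg/m³.
Weight W = mg = 1260 × 9.81 = 12361 N; in level flight L = W.
q = ½ρv² = ½ × 0.909 × 66.3² = 1998 Pa.
CL = W/(q·S) = 12361 / (1998 × 17.6) = 0.3515.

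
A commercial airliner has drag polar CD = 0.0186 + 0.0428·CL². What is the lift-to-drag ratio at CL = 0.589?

CD = 0.0186 + 0.0428 × 0.589² = 0.03345
L/D = CL/CD = 0.589 / 0.03345 = 17.6

L/D = 17.6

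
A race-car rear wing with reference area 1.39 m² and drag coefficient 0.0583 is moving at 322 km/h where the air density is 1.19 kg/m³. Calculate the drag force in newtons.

D = 386 N

Convert speed: v = 322 km/h ÷ 3.6 = 89.44 m/s.
Dynamic pressure q = ½ρv² = ½ × 1.19 × 89.44² = 4760 Pa.
D = q·S·CD = 4760 × 1.39 × 0.0583 = 386 N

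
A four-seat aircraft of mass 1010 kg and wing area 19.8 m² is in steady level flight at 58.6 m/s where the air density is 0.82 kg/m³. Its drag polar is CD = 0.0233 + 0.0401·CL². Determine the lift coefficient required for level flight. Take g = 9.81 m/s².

In steady level flight, lift balances weight: W = mg = 1010 × 9.81 = 9908.1 N.
q = ½ρv² = ½ × 0.82 × 58.6² = 1408 Pa.
CL = W/(q·S) = 9908.1 / (1408 × 19.8) = 0.3554.

CL = 0.355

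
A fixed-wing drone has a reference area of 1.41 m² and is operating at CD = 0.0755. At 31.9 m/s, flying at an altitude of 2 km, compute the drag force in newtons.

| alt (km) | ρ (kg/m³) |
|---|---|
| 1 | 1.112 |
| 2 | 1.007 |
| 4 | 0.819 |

D = 54.5 N

At 2 km, from the table: ρ = 1.007 kg/m³.
Dynamic pressure q = ½ρv² = ½ × 1.007 × 31.9² = 512.4 Pa.
D = q·S·CD = 512.4 × 1.41 × 0.0755 = 54.5 N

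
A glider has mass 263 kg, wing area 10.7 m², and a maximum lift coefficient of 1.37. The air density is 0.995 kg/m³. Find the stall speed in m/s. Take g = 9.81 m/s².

Weight W = mg = 263 × 9.81 = 2580 N.
V_stall = √(2W/(ρ·S·CL,max)) = √(2 × 2580 / (0.995 × 10.7 × 1.37))
V_stall = √353.8 = 18.8 m/s

V_stall = 18.8 m/s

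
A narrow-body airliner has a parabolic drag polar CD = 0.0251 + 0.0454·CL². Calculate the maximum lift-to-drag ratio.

For CD = CD0 + K·CL², (L/D)max occurs at CL* = √(CD0/K) and equals 1/(2√(K·CD0)).
(L/D)max = 1/(2√(0.0454 × 0.0251)) = 1/(2 × 0.03376) = 14.8

(L/D)max = 14.8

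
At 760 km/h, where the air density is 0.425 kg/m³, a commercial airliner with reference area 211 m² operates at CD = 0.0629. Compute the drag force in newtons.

Convert speed: v = 760 km/h ÷ 3.6 = 211.1 m/s.
D = ½ρv²S·CD = ½ × 0.425 × 211.1² × 211 × 0.0629 = 1.26×10^5 N ≈ 126 kN

D = 1.26×10^5 N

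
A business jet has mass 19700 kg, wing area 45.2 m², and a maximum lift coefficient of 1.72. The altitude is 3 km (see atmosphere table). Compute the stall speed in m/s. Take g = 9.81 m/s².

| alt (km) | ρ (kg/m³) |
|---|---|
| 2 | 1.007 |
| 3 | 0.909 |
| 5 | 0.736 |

At 3 km, from the table: ρ = 0.909 kg/m³.
At stall, lift equals weight: L = W = m·g = 19700 × 9.81 = 1.933×10^5 N.
From L = ½ρV²S·CL,max = W: V_stall = √(2W/(ρSCL,max)) = √(2·1.933×10^5/(0.909·45.2·1.72))
V_stall = √5469 = 74 m/s

V_stall = 74 m/s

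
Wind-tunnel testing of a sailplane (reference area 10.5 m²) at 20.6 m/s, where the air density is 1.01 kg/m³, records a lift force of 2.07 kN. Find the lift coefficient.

CL = 0.92

From L = ½ρv²S·CL, rearranging gives CL = 2L/(ρv²S).
CL = 2 × 2070 / (1.01 × 20.6² × 10.5) = 0.92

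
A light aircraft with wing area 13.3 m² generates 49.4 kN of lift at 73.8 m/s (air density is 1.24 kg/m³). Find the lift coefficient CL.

From L = ½ρv²S·CL, rearranging gives CL = 2L/(ρv²S).
CL = 2 × 49400 / (1.24 × 73.8² × 13.3) = 1.1

CL = 1.1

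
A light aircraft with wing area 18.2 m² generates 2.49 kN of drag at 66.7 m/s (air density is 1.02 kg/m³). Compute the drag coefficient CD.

CD = 0.0603

From D = ½ρv²S·CD, rearranging gives CD = 2D/(ρv²S).
CD = 2 × 2490 / (1.02 × 66.7² × 18.2) = 0.0603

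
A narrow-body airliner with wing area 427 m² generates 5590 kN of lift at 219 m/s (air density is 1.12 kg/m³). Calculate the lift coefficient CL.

From L = ½ρv²S·CL, rearranging gives CL = 2L/(ρv²S).
CL = 2 × 5.59×10^6 / (1.12 × 219² × 427) = 0.487

CL = 0.487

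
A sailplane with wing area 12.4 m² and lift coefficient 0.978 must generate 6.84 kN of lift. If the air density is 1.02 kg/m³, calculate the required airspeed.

L = ½ρv²S·CL ⇒ v = √(2L/(ρ·S·CL))
v = √(2 × 6840 / (1.02 × 12.4 × 0.978)) = √1106 = 33.3 m/s

v = 33.3 m/s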